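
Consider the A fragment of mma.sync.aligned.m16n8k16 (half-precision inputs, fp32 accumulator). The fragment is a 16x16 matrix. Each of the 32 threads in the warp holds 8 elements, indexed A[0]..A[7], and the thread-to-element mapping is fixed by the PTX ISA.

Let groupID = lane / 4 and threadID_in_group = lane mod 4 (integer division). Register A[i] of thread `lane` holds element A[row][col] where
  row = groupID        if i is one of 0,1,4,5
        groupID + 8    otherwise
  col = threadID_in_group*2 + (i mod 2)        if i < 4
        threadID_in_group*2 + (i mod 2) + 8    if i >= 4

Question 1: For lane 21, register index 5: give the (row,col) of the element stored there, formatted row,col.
L=21⇒gr=21>>2=5, th=21&3=1
[5]⇒row 5+0=5  col 1·2+1+8=11

5,11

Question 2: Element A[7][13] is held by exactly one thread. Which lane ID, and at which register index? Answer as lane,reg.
30,5

r=7→G=7,rhi=0  c=13→chi=1,T=2,p=1
L=7*4+2=30  i=1*4+0*2+1=5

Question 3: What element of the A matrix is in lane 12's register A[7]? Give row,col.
11,9

lane 12: gid=3 (12/4), tid=0 (12%4)
i=7: r=3+8=11, c=0*2+1+8=9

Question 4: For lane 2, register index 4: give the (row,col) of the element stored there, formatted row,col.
0,12

L=2=>grp=2>>2=0, tig=2&3=2
[4]=>row 0+0=0  col 2·2+0+8=12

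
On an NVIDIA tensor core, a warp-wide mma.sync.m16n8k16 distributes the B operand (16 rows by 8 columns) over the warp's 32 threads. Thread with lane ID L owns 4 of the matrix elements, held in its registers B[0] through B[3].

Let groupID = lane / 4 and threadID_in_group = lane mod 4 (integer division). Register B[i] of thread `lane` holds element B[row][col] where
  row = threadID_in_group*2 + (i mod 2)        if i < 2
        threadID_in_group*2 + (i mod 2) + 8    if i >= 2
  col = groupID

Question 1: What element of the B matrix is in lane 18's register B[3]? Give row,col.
13,4

L=18->g=18>>2=4, t=18&3=2
[3]->row 2·2+1+8=13  col g=4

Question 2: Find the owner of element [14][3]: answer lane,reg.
c=3->g=3  r=14->rb=1,t=3,b0=0
L=3*4+3=15  i=1*2+0=2

15,2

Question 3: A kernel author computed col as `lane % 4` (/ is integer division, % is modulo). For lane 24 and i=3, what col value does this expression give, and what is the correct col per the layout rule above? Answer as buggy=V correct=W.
buggy=0 correct=6

`lane % 4`[24,3]=>0
lane 24: grp=6 (24/4), tig=0 (24%4)
i=3: r=0*2+1+8=9, c=grp=6
col: 0 vs 6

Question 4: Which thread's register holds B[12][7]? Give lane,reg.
c:7=>grp=7  r:12=>rB=1,tig=2,lo=0
L=7*4+2=30  i=1*2+0=2

30,2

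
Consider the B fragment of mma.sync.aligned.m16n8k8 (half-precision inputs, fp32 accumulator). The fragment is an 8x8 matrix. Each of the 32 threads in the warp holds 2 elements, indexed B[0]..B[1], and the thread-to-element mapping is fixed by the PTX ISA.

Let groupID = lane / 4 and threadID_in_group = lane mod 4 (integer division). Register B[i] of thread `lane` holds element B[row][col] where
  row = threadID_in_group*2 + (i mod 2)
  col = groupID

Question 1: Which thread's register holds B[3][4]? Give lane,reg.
c:4=>grp=4  r:3=>tig=1,lo=1
L=4*4+1=17  i=1=1

17,1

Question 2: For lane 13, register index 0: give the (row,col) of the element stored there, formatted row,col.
2,3

L=13→G=13>>2=3, T=13&3=1
[0]→row 1·2+0=2  col G=3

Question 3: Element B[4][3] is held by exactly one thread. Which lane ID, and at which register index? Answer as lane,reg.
c=3→G=3  r=4→T=2,p=0
L=3*4+2=14  i=0=0

14,0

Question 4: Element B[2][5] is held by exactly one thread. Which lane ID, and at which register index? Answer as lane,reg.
21,0

c: 5->gid=5  r: 2->tid=1,i&1=0
L=5*4+1=21  i=0=0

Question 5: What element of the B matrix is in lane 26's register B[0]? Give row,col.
lane 26: gr=6 (26/4), th=2 (26%4)
i=0: r=2*2+0=4, c=gr=6

4,6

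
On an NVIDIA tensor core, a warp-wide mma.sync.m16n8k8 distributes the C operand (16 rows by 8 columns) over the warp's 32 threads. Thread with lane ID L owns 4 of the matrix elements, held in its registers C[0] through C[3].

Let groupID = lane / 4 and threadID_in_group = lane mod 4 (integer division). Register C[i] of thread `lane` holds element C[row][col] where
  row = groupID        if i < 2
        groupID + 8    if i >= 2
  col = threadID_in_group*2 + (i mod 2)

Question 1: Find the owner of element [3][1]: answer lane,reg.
r:3=>grp=3,rB=0  c:1=>tig=0,lo=1
L=3*4+0=12  i=0*2+1=1

12,1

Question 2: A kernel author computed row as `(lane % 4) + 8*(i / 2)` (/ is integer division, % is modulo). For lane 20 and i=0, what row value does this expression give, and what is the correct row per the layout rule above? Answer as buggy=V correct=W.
`(lane % 4) + 8*(i / 2)`[20,0]⇒0
lane 20: gr=5 (20/4), th=0 (20%4)
i=0: r=5+0=5, c=0*2+0=0
row: 0 vs 5

buggy=0 correct=5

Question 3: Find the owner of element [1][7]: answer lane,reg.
7,1

r:1=>grp=1,rB=0  c:7=>tig=3,lo=1
L=1*4+3=7  i=0*2+1=1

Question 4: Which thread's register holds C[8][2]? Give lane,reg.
1,2

r:8=>grp=0,rB=1  c:2=>tig=1,lo=0
L=0*4+1=1  i=1*2+0=2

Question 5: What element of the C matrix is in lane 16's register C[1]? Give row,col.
16: g=4,t=0
[1] (4+0,0*2+1) = (4,1)

4,1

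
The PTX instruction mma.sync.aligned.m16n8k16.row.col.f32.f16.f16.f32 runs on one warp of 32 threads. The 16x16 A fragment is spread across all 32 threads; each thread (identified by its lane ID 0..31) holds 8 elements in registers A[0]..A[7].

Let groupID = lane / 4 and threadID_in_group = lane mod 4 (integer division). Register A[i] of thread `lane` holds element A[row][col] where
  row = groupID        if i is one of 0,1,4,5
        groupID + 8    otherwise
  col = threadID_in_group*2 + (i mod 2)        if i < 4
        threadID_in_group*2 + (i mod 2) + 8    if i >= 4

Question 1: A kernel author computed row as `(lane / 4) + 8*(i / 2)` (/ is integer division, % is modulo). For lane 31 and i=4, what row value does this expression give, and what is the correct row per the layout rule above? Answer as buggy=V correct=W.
buggy=23 correct=7

`(lane / 4) + 8*(i / 2)`[31,4]⇒23
L=31⇒gr=31>>2=7, th=31&3=3
[4]⇒row 7+0=7  col 3·2+0+8=14
row: 23 vs 7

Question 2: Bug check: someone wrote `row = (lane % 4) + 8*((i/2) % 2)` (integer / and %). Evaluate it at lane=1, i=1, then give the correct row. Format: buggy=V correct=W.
`(lane % 4) + 8*((i/2) % 2)`[1,1]=>1
L=1=>grp=1>>2=0, tig=1&3=1
[1]=>row 0+0=0  col 1·2+1+0=3
row: 1 vs 0

buggy=1 correct=0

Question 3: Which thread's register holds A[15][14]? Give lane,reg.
r: 15->gid=7,r8=1  c: 14->c8=1,tid=3,i&1=0
L=7*4+3=31  i=1*4+1*2+0=6

31,6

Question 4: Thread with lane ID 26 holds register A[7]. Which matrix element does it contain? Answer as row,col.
L=26->g=26>>2=6, t=26&3=2
[7]->row 6+8=14  col 2·2+1+8=13

14,13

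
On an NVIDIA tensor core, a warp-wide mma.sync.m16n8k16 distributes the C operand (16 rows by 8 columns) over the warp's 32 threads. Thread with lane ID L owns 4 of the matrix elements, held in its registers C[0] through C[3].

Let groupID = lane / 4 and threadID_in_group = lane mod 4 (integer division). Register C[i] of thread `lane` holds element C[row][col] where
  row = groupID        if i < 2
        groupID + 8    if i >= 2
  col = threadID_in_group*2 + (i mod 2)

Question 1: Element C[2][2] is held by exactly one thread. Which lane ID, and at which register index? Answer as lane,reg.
r=2→G=2,rhi=0  c=2→T=1,p=0
L=2*4+1=9  i=0*2+0=0

9,0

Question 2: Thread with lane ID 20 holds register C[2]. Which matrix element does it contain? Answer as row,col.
lane 20: grp=5 (20/4), tig=0 (20%4)
i=2: r=5+8=13, c=0*2+0=0

13,0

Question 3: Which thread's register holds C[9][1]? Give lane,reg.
r: 9->gid=1,r8=1  c: 1->tid=0,i&1=1
L=1*4+0=4  i=1*2+1=3

4,3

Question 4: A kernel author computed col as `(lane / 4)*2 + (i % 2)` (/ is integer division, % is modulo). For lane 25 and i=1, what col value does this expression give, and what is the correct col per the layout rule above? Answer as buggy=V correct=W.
`(lane / 4)*2 + (i % 2)`[25,1]->13
25: g=6,t=1
[1] (6+0,1*2+1) = (6,3)
col: 13 vs 3

buggy=13 correct=3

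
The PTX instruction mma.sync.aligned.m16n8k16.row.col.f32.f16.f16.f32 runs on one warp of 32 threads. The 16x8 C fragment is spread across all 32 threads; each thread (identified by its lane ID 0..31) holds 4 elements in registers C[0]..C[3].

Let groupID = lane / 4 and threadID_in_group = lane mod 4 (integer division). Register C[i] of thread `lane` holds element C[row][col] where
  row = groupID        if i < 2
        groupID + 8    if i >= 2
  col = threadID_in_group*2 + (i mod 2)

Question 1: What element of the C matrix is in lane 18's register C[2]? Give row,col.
lane 18⇒18/4=4, 18 mod 4=2
i=2  r:4+8⇒12  c:2·2+0⇒4

12,4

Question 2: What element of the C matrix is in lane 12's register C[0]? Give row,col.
3,0

lane 12: grp=3 (12/4), tig=0 (12%4)
i=0: r=3+0=3, c=0*2+0=0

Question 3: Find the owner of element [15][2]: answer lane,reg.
r:15=>grp=7,rB=1  c:2=>tig=1,lo=0
L=7*4+1=29  i=1*2+0=2

29,2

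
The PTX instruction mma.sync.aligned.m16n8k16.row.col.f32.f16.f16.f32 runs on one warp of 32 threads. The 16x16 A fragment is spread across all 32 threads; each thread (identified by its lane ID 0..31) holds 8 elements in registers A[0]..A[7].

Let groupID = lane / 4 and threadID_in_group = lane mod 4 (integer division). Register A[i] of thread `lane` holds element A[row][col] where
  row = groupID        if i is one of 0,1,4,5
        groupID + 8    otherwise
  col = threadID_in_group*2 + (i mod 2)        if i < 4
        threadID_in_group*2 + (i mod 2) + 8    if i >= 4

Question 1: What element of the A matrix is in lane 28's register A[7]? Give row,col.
lane 28=>28/4=7, 28 mod 4=0
i=7  r:7+8=>15  c:2·0+1+8=>9

15,9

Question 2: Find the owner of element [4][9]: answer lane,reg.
16,5

r=4⇒gr=4,Rb=0  c=9⇒Cb=1,th=0,odd=1
L=4*4+0=16  i=1*4+0*2+1=5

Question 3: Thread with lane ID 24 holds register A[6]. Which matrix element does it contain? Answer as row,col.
24: gr=6,th=0
[6] (6+8,0*2+0+8) = (14,8)

14,8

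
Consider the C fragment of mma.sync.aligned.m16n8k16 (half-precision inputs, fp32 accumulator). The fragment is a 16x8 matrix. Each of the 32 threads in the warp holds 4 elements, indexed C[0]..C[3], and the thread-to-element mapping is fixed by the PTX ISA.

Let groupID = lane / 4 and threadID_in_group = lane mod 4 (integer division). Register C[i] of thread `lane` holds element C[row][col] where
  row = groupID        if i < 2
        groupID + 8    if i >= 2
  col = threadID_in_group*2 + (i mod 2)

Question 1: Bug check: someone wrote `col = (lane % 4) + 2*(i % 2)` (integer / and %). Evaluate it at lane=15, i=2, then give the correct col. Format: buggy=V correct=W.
buggy=3 correct=6

`(lane % 4) + 2*(i % 2)`[15,2]=>3
L=15=>grp=15>>2=3, tig=15&3=3
[2]=>row 3+8=11  col 3·2+0=6
col: 3 vs 6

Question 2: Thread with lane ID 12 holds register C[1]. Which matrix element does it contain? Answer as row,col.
lane 12: gr=3 (12/4), th=0 (12%4)
i=1: r=3+0=3, c=0*2+1=1

3,1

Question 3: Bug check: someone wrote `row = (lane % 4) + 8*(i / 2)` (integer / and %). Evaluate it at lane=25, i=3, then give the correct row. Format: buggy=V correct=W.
`(lane % 4) + 8*(i / 2)`[25,3]=>9
25: grp=6,tig=1
[3] (6+8,1*2+1) = (14,3)
row: 9 vs 14

buggy=9 correct=14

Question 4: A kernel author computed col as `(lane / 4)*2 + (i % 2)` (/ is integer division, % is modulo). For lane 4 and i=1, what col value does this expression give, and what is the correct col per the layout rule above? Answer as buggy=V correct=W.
`(lane / 4)*2 + (i % 2)`[4,1]=>3
L=4=>grp=4>>2=1, tig=4&3=0
[1]=>row 1+0=1  col 0·2+1=1
col: 3 vs 1

buggy=3 correct=1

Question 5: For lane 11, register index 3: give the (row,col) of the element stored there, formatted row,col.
10,7

lane 11->11/4=2, 11 mod 4=3
i=3  r:2+8->10  c:2·3+1->7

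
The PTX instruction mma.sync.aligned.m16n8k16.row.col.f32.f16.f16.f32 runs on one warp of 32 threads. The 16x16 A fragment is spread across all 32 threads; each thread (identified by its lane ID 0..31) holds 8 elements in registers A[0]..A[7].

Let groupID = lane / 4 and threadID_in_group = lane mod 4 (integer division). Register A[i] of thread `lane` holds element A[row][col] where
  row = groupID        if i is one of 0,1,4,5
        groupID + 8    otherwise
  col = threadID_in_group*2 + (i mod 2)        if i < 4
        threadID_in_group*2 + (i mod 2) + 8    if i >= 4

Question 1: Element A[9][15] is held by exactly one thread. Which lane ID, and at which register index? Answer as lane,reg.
7,7

r=9⇒gr=1,Rb=1  c=15⇒Cb=1,th=3,odd=1
L=1*4+3=7  i=1*4+1*2+1=7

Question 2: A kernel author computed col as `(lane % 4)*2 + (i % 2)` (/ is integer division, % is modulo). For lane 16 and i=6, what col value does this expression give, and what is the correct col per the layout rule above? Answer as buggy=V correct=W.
`(lane % 4)*2 + (i % 2)`[16,6]->0
L=16->gid=16>>2=4, tid=16&3=0
[6]->row 4+8=12  col 0·2+0+8=8
col: 0 vs 8

buggy=0 correct=8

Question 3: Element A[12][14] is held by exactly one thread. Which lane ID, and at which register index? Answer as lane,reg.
r:12=>grp=4,rB=1  c:14=>cB=1,tig=3,lo=0
L=4*4+3=19  i=1*4+1*2+0=6

19,6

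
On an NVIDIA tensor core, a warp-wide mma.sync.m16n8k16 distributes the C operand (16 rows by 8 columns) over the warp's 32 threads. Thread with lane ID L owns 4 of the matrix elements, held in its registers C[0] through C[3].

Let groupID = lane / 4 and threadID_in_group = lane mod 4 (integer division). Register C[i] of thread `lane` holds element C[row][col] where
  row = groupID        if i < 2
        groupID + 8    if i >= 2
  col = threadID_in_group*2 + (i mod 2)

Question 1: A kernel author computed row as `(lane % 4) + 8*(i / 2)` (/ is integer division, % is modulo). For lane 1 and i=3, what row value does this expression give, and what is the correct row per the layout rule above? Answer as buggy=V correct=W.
`(lane % 4) + 8*(i / 2)`[1,3]->9
lane 1->1/4=0, 1 mod 4=1
i=3  r:0+8->8  c:2·1+1->3
row: 9 vs 8

buggy=9 correct=8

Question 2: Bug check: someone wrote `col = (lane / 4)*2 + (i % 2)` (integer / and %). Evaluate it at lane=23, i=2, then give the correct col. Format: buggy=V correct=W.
`(lane / 4)*2 + (i % 2)`[23,2]⇒10
lane 23⇒23/4=5, 23 mod 4=3
i=2  r:5+8⇒13  c:2·3+0⇒6
col: 10 vs 6

buggy=10 correct=6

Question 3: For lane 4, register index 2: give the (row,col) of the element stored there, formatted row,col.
9,0

lane 4: g=1 (4/4), t=0 (4%4)
i=2: r=1+8=9, c=0*2+0=0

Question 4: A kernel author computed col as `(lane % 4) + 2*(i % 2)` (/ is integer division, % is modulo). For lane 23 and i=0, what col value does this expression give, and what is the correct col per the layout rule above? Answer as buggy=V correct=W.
`(lane % 4) + 2*(i % 2)`[23,0]=>3
lane 23=>23/4=5, 23 mod 4=3
i=0  r:5+0=>5  c:2·3+0=>6
col: 3 vs 6

buggy=3 correct=6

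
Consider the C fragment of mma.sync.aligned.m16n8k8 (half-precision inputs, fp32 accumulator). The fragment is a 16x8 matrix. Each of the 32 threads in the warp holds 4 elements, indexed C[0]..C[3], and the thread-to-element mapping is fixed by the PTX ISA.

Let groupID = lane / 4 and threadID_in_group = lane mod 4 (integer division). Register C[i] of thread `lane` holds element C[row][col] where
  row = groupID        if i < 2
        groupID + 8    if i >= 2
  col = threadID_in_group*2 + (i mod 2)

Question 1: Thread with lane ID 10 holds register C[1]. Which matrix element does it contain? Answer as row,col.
2,5

L=10=>grp=10>>2=2, tig=10&3=2
[1]=>row 2+0=2  col 2·2+1=5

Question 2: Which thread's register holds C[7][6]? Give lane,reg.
r:7=>grp=7,rB=0  c:6=>tig=3,lo=0
L=7*4+3=31  i=0*2+0=0

31,0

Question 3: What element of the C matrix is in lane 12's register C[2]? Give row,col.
lane 12: grp=3 (12/4), tig=0 (12%4)
i=2: r=3+8=11, c=0*2+0=0

11,0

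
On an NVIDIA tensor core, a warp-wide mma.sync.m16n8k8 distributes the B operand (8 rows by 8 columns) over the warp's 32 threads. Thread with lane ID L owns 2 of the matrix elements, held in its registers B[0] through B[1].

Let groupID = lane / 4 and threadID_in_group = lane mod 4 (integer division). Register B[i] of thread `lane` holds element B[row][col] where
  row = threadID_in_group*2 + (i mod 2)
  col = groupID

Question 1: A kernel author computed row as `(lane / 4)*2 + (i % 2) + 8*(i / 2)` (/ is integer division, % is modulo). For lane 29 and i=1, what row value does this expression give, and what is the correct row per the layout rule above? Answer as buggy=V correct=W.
buggy=15 correct=3

`(lane / 4)*2 + (i % 2) + 8*(i / 2)`[29,1]⇒15
lane 29: gr=7 (29/4), th=1 (29%4)
i=1: r=1*2+1=3, c=gr=7
row: 15 vs 3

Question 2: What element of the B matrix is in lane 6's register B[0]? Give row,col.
L=6->gid=6>>2=1, tid=6&3=2
[0]->row 2·2+0=4  col gid=1

4,1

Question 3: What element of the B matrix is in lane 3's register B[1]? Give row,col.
7,0

lane 3->3/4=0, 3 mod 4=3
i=1  r:2·3+1->7  c:0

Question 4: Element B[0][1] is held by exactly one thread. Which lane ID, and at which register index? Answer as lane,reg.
c=1->g=1  r=0->t=0,b0=0
L=1*4+0=4  i=0=0

4,0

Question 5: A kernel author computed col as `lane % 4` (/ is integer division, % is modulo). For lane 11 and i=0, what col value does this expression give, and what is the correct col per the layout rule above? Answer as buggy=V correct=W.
buggy=3 correct=2

`lane % 4`[11,0]->3
11: g=2,t=3
[0] (3*2+0,2) = (6,2)
col: 3 vs 2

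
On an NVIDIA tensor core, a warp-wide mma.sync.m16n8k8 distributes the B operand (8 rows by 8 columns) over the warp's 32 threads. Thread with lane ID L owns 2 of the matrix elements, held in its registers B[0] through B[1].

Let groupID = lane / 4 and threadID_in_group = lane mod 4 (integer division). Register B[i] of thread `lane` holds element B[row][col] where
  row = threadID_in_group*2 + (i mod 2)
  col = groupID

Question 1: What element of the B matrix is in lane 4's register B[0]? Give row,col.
lane 4->4/4=1, 4 mod 4=0
i=0  r:2·0+0->0  c:1

0,1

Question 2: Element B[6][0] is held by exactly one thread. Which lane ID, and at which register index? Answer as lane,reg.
3,0

c:0=>grp=0  r:6=>tig=3,lo=0
L=0*4+3=3  i=0=0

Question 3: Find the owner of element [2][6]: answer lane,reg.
25,0

c=6⇒gr=6  r=2⇒th=1,odd=0
L=6*4+1=25  i=0=0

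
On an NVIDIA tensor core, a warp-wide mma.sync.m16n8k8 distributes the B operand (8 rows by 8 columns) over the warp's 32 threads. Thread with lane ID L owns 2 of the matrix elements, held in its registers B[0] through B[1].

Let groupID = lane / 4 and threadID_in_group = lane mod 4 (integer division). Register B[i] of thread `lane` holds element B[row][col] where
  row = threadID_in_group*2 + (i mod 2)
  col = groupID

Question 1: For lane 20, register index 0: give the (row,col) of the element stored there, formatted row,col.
0,5

lane 20⇒20/4=5, 20 mod 4=0
i=0  r:2·0+0⇒0  c:5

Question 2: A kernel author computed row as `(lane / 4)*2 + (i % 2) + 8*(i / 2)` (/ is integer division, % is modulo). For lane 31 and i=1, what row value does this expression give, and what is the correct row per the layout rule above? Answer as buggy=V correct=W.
buggy=15 correct=7

`(lane / 4)*2 + (i % 2) + 8*(i / 2)`[31,1]→15
lane 31→31/4=7, 31 mod 4=3
i=1  r:2·3+1→7  c:7
row: 15 vs 7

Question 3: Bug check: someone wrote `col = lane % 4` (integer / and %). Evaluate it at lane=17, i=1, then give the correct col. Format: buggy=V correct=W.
buggy=1 correct=4

`lane % 4`[17,1]=>1
lane 17: grp=4 (17/4), tig=1 (17%4)
i=1: r=1*2+1=3, c=grp=4
col: 1 vs 4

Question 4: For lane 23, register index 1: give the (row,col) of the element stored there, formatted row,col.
7,5

lane 23⇒23/4=5, 23 mod 4=3
i=1  r:2·3+1⇒7  c:5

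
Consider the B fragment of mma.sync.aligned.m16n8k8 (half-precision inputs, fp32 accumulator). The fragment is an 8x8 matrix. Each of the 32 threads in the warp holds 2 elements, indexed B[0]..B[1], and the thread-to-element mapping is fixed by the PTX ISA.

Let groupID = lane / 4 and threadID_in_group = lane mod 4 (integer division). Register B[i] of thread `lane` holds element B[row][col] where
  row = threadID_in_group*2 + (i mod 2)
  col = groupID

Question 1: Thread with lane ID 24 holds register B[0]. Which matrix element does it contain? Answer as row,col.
0,6

24: g=6,t=0
[0] (0*2+0,6) = (0,6)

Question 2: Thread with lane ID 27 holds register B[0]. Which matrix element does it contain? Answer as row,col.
6,6

lane 27: gr=6 (27/4), th=3 (27%4)
i=0: r=3*2+0=6, c=gr=6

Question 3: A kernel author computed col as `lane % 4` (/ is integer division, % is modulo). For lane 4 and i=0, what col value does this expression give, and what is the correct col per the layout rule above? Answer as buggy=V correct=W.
`lane % 4`[4,0]->0
L=4->g=4>>2=1, t=4&3=0
[0]->row 0·2+0=0  col g=1
col: 0 vs 1

buggy=0 correct=1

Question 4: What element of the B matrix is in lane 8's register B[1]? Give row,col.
1,2

lane 8→8/4=2, 8 mod 4=0
i=1  r:2·0+1→1  c:2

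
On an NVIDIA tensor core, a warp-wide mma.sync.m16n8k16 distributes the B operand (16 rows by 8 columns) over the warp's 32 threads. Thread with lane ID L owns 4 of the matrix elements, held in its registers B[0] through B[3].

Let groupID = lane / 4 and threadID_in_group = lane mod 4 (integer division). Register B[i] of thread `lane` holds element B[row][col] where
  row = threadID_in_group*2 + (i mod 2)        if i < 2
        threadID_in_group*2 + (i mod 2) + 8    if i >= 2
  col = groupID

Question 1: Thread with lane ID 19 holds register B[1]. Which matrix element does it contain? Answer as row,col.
L=19=>grp=19>>2=4, tig=19&3=3
[1]=>row 3·2+1+0=7  col grp=4

7,4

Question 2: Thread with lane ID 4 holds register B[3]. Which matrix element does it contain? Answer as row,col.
9,1

lane 4⇒4/4=1, 4 mod 4=0
i=3  r:2·0+1+8⇒9  c:1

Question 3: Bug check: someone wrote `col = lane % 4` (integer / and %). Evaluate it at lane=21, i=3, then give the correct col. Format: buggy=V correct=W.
buggy=1 correct=5

`lane % 4`[21,3]->1
L=21->g=21>>2=5, t=21&3=1
[3]->row 1·2+1+8=11  col g=5
col: 1 vs 5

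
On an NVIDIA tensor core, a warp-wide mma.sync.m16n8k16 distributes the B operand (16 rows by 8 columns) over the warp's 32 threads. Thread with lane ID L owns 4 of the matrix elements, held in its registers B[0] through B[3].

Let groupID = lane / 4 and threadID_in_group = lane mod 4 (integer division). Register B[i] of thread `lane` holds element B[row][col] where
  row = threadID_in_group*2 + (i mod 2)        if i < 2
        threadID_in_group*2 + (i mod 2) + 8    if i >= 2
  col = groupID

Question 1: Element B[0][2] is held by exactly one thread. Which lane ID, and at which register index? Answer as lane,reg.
c=2→G=2  r=0→rhi=0,T=0,p=0
L=2*4+0=8  i=0*2+0=0

8,0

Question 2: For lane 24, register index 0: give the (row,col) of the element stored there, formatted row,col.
0,6

lane 24: G=6 (24/4), T=0 (24%4)
i=0: r=0*2+0+0=0, c=G=6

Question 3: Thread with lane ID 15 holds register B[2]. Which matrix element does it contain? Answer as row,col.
L=15->g=15>>2=3, t=15&3=3
[2]->row 3·2+0+8=14  col g=3

14,3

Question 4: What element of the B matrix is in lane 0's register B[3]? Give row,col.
9,0

lane 0: G=0 (0/4), T=0 (0%4)
i=3: r=0*2+1+8=9, c=G=0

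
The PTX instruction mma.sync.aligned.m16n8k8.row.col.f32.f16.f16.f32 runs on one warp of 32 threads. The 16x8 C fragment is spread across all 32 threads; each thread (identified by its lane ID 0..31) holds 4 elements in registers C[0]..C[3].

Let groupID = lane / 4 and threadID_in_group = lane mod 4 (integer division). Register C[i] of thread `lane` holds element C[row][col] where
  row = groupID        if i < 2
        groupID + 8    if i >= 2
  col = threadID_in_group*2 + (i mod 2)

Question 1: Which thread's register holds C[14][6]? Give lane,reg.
27,2

r=14⇒gr=6,Rb=1  c=6⇒th=3,odd=0
L=6*4+3=27  i=1*2+0=2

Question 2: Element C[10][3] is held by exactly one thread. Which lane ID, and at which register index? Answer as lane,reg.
9,3

r: 10->gid=2,r8=1  c: 3->tid=1,i&1=1
L=2*4+1=9  i=1*2+1=3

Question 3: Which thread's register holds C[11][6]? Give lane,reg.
15,2

r=11→G=3,rhi=1  c=6→T=3,p=0
L=3*4+3=15  i=1*2+0=2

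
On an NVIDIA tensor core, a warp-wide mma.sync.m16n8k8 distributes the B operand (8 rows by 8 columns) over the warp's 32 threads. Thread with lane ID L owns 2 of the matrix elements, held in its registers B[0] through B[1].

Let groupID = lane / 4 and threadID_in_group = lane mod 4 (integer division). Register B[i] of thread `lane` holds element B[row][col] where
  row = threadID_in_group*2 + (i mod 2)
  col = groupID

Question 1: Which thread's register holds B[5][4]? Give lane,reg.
c=4⇒gr=4  r=5⇒th=2,odd=1
L=4*4+2=18  i=1=1

18,1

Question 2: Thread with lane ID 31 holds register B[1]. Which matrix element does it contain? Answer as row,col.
L=31⇒gr=31>>2=7, th=31&3=3
[1]⇒row 3·2+1=7  col gr=7

7,7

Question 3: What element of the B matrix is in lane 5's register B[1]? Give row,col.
5: gr=1,th=1
[1] (1*2+1,1) = (3,1)

3,1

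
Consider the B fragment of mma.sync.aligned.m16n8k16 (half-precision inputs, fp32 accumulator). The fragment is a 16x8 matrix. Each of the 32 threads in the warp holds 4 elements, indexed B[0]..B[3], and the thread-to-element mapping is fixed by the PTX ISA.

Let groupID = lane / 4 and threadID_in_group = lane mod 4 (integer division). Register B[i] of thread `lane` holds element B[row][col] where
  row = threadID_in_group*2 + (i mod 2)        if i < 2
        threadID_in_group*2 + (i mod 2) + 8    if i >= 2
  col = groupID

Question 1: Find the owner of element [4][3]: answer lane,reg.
c:3=>grp=3  r:4=>rB=0,tig=2,lo=0
L=3*4+2=14  i=0*2+0=0

14,0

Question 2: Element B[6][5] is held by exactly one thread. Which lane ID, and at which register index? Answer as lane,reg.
c=5->g=5  r=6->rb=0,t=3,b0=0
L=5*4+3=23  i=0*2+0=0

23,0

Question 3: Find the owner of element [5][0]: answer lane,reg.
2,1

c=0->g=0  r=5->rb=0,t=2,b0=1
L=0*4+2=2  i=0*2+1=1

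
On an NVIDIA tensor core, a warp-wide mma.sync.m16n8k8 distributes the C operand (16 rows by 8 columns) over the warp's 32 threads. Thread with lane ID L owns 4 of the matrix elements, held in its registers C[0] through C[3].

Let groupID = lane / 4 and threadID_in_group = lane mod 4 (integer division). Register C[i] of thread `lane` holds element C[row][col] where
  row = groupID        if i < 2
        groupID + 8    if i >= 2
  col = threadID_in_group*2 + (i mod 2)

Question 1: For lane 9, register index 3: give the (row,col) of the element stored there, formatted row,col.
10,3

9: gid=2,tid=1
[3] (2+8,1*2+1) = (10,3)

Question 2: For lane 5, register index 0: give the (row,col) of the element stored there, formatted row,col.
1,2

lane 5->5/4=1, 5 mod 4=1
i=0  r:1+0->1  c:2·1+0->2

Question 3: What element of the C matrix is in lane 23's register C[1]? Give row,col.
5,7

lane 23: G=5 (23/4), T=3 (23%4)
i=1: r=5+0=5, c=3*2+1=7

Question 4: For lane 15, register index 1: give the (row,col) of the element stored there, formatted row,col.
lane 15⇒15/4=3, 15 mod 4=3
i=1  r:3+0⇒3  c:2·3+1⇒7

3,7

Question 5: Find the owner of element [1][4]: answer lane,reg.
6,0

r=1->g=1,rb=0  c=4->t=2,b0=0
L=1*4+2=6  i=0*2+0=0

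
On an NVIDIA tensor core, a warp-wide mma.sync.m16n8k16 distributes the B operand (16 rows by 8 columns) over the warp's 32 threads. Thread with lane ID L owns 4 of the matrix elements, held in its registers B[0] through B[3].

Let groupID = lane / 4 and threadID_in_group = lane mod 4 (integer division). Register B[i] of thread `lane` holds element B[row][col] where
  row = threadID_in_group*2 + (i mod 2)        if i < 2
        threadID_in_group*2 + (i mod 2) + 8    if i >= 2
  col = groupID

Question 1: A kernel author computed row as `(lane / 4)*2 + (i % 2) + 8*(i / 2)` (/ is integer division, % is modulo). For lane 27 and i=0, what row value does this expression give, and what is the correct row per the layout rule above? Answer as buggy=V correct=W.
buggy=12 correct=6

`(lane / 4)*2 + (i % 2) + 8*(i / 2)`[27,0]→12
27: G=6,T=3
[0] (3*2+0+0,6) = (6,6)
row: 12 vs 6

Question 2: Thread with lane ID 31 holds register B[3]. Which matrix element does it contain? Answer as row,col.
15,7

lane 31: gid=7 (31/4), tid=3 (31%4)
i=3: r=3*2+1+8=15, c=gid=7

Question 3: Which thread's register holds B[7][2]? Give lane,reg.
c=2⇒gr=2  r=7⇒Rb=0,th=3,odd=1
L=2*4+3=11  i=0*2+1=1

11,1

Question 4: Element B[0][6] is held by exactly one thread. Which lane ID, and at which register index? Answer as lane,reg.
24,0

c:6=>grp=6  r:0=>rB=0,tig=0,lo=0
L=6*4+0=24  i=0*2+0=0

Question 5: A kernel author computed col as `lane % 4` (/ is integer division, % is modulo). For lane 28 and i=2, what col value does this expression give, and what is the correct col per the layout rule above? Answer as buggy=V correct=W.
`lane % 4`[28,2]->0
lane 28->28/4=7, 28 mod 4=0
i=2  r:2·0+0+8->8  c:7
col: 0 vs 7

buggy=0 correct=7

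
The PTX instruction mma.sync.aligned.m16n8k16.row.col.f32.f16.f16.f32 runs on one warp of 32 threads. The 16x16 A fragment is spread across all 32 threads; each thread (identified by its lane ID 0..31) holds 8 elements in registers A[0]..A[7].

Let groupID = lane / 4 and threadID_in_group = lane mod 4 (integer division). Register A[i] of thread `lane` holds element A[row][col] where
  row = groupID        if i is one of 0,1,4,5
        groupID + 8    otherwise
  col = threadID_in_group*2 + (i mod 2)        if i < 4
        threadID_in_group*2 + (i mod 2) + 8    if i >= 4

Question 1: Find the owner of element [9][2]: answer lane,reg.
r=9⇒gr=1,Rb=1  c=2⇒Cb=0,th=1,odd=0
L=1*4+1=5  i=0*4+1*2+0=2

5,2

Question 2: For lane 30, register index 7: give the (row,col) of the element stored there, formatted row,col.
15,13

L=30=>grp=30>>2=7, tig=30&3=2
[7]=>row 7+8=15  col 2·2+1+8=13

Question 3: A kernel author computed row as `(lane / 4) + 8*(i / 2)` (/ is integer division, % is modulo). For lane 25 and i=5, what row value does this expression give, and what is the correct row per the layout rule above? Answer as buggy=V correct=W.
buggy=22 correct=6

`(lane / 4) + 8*(i / 2)`[25,5]->22
lane 25->25/4=6, 25 mod 4=1
i=5  r:6+0->6  c:2·1+1+8->11
row: 22 vs 6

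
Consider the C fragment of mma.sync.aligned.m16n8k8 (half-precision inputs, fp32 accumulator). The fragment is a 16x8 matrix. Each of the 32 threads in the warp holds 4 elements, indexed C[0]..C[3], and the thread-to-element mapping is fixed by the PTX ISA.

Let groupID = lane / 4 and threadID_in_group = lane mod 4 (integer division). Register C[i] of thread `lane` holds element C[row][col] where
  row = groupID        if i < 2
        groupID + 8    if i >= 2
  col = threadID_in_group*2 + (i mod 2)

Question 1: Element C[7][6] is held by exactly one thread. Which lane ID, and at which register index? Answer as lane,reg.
31,0

r:7=>grp=7,rB=0  c:6=>tig=3,lo=0
L=7*4+3=31  i=0*2+0=0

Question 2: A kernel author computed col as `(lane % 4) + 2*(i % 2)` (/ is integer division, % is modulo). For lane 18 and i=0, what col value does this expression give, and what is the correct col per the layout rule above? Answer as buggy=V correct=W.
`(lane % 4) + 2*(i % 2)`[18,0]->2
lane 18: gid=4 (18/4), tid=2 (18%4)
i=0: r=4+0=4, c=2*2+0=4
col: 2 vs 4

buggy=2 correct=4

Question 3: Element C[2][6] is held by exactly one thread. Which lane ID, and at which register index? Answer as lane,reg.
11,0

r:2=>grp=2,rB=0  c:6=>tig=3,lo=0
L=2*4+3=11  i=0*2+0=0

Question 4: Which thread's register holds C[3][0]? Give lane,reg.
r: 3->gid=3,r8=0  c: 0->tid=0,i&1=0
L=3*4+0=12  i=0*2+0=0

12,0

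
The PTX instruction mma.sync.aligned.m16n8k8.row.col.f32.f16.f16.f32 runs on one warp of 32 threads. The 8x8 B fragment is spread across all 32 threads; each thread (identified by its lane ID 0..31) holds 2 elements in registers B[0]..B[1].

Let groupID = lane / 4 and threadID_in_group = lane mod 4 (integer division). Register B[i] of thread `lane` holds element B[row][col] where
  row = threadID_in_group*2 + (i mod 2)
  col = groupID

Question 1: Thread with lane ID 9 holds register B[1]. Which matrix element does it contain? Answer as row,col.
3,2

L=9->g=9>>2=2, t=9&3=1
[1]->row 1·2+1=3  col g=2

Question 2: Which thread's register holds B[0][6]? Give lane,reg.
24,0

c: 6->gid=6  r: 0->tid=0,i&1=0
L=6*4+0=24  i=0=0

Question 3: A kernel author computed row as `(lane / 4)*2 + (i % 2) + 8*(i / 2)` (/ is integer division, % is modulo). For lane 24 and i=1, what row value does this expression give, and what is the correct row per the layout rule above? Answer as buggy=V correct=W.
`(lane / 4)*2 + (i % 2) + 8*(i / 2)`[24,1]=>13
lane 24=>24/4=6, 24 mod 4=0
i=1  r:2·0+1=>1  c:6
row: 13 vs 1

buggy=13 correct=1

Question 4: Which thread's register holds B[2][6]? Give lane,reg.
25,0

c=6->g=6  r=2->t=1,b0=0
L=6*4+1=25  i=0=0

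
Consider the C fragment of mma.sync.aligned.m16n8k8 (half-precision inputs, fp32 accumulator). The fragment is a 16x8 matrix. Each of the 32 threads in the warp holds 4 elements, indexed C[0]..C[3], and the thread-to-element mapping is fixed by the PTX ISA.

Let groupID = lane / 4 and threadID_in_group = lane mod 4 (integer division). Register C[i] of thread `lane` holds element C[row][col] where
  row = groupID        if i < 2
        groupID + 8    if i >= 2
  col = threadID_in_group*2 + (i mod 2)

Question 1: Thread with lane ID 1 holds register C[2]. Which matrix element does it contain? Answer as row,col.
8,2

lane 1: G=0 (1/4), T=1 (1%4)
i=2: r=0+8=8, c=1*2+0=2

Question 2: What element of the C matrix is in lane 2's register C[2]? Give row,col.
lane 2⇒2/4=0, 2 mod 4=2
i=2  r:0+8⇒8  c:2·2+0⇒4

8,4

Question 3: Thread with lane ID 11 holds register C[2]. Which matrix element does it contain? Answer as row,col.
10,6

11: grp=2,tig=3
[2] (2+8,3*2+0) = (10,6)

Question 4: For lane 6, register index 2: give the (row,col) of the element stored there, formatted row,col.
lane 6: g=1 (6/4), t=2 (6%4)
i=2: r=1+8=9, c=2*2+0=4

9,4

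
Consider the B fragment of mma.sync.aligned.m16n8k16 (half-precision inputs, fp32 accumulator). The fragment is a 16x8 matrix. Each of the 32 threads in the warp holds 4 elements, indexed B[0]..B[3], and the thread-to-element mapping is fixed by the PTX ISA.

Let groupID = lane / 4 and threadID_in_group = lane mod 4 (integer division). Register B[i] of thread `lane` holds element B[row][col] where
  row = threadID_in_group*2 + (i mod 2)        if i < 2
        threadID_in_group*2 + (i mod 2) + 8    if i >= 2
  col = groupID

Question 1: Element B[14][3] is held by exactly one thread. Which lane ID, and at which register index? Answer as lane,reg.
15,2

c=3→G=3  r=14→rhi=1,T=3,p=0
L=3*4+3=15  i=1*2+0=2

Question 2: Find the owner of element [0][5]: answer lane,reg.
20,0

c=5->g=5  r=0->rb=0,t=0,b0=0
L=5*4+0=20  i=0*2+0=0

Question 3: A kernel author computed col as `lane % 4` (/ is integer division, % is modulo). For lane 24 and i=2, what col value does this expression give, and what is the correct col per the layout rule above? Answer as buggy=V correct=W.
buggy=0 correct=6

`lane % 4`[24,2]→0
lane 24: G=6 (24/4), T=0 (24%4)
i=2: r=0*2+0+8=8, c=G=6
col: 0 vs 6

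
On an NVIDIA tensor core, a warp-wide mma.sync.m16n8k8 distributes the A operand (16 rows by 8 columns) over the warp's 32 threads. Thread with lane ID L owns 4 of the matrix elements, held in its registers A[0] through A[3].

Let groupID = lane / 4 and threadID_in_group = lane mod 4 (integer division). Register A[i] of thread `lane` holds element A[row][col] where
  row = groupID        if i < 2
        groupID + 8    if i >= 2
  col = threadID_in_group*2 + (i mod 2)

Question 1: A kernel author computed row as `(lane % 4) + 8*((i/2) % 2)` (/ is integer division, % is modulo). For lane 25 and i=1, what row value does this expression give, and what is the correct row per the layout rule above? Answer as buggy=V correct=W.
`(lane % 4) + 8*((i/2) % 2)`[25,1]=>1
L=25=>grp=25>>2=6, tig=25&3=1
[1]=>row 6+0=6  col 1·2+1=3
row: 1 vs 6

buggy=1 correct=6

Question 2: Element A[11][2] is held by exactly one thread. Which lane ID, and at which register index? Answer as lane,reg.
r:11=>grp=3,rB=1  c:2=>tig=1,lo=0
L=3*4+1=13  i=1*2+0=2

13,2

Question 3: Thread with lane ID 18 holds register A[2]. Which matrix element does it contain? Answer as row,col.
12,4

18: grp=4,tig=2
[2] (4+8,2*2+0) = (12,4)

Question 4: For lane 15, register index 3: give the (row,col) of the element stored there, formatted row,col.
11,7

15: G=3,T=3
[3] (3+8,3*2+1) = (11,7)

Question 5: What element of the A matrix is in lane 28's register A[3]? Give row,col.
L=28->g=28>>2=7, t=28&3=0
[3]->row 7+8=15  col 0·2+1=1

15,1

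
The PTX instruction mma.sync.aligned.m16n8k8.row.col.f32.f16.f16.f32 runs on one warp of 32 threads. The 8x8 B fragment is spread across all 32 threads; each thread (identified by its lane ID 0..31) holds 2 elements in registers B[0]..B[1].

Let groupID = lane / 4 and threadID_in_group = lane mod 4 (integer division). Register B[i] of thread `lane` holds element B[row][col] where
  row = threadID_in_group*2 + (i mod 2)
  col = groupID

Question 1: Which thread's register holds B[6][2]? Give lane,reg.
11,0

c: 2->gid=2  r: 6->tid=3,i&1=0
L=2*4+3=11  i=0=0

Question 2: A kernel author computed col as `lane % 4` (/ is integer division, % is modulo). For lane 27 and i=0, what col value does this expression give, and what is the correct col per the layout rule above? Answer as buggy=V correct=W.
`lane % 4`[27,0]=>3
lane 27: grp=6 (27/4), tig=3 (27%4)
i=0: r=3*2+0=6, c=grp=6
col: 3 vs 6

buggy=3 correct=6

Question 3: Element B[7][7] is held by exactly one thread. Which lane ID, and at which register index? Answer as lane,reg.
c=7→G=7  r=7→T=3,p=1
L=7*4+3=31  i=1=1

31,1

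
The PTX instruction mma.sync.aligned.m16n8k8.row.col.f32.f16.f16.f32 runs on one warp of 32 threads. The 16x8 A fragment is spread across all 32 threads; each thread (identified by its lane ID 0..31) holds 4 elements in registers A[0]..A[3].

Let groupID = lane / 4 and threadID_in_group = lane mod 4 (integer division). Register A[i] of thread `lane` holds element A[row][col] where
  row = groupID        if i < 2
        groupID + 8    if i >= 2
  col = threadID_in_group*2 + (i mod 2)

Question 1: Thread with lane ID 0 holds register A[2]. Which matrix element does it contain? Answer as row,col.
8,0

L=0→G=0>>2=0, T=0&3=0
[2]→row 0+8=8  col 0·2+0=0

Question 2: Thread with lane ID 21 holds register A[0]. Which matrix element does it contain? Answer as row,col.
lane 21=>21/4=5, 21 mod 4=1
i=0  r:5+0=>5  c:2·1+0=>2

5,2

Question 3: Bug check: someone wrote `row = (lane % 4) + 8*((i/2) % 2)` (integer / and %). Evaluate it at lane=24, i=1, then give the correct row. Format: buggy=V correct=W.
`(lane % 4) + 8*((i/2) % 2)`[24,1]⇒0
lane 24: gr=6 (24/4), th=0 (24%4)
i=1: r=6+0=6, c=0*2+1=1
row: 0 vs 6

buggy=0 correct=6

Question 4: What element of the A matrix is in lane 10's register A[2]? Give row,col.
10,4

L=10→G=10>>2=2, T=10&3=2
[2]→row 2+8=10  col 2·2+0=4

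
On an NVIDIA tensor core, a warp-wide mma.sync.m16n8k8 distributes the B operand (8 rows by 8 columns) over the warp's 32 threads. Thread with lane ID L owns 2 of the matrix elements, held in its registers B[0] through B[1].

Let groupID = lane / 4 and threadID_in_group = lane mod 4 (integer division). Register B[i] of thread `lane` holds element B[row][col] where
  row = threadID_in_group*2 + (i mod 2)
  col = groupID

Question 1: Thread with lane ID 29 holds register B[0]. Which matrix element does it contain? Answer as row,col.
L=29=>grp=29>>2=7, tig=29&3=1
[0]=>row 1·2+0=2  col grp=7

2,7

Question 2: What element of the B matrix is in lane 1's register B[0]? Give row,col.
L=1->g=1>>2=0, t=1&3=1
[0]->row 1·2+0=2  col g=0

2,0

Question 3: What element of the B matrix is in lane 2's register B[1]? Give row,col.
L=2=>grp=2>>2=0, tig=2&3=2
[1]=>row 2·2+1=5  col grp=0

5,0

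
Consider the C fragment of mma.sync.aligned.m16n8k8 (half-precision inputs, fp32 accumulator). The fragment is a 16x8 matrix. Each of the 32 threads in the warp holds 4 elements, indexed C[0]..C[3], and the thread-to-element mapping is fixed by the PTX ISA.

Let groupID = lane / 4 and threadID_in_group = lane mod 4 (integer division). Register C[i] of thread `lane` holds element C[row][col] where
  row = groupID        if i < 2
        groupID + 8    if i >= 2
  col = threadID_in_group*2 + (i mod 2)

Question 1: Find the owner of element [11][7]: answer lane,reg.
15,3

r=11->g=3,rb=1  c=7->t=3,b0=1
L=3*4+3=15  i=1*2+1=3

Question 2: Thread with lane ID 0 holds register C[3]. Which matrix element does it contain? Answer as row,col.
L=0⇒gr=0>>2=0, th=0&3=0
[3]⇒row 0+8=8  col 0·2+1=1

8,1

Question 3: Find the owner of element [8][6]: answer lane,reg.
3,2

r=8⇒gr=0,Rb=1  c=6⇒th=3,odd=0
L=0*4+3=3  i=1*2+0=2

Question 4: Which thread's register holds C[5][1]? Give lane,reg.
20,1

r:5=>grp=5,rB=0  c:1=>tig=0,lo=1
L=5*4+0=20  i=0*2+1=1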